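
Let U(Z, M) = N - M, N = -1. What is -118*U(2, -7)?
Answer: -708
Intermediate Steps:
U(Z, M) = -1 - M
-118*U(2, -7) = -118*(-1 - 1*(-7)) = -118*(-1 + 7) = -118*6 = -708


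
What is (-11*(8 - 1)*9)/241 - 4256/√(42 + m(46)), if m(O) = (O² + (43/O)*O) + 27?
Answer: -693/241 - 2128*√557/557 ≈ -93.042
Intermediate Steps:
m(O) = 70 + O² (m(O) = (O² + 43) + 27 = (43 + O²) + 27 = 70 + O²)
(-11*(8 - 1)*9)/241 - 4256/√(42 + m(46)) = (-11*(8 - 1)*9)/241 - 4256/√(42 + (70 + 46²)) = (-11*7*9)*(1/241) - 4256/√(42 + (70 + 2116)) = -77*9*(1/241) - 4256/√(42 + 2186) = -693*1/241 - 4256*√557/1114 = -693/241 - 4256*√557/1114 = -693/241 - 2128*√557/557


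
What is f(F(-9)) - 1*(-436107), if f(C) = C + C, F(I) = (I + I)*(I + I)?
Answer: 436755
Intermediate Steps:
F(I) = 4*I² (F(I) = (2*I)*(2*I) = 4*I²)
f(C) = 2*C
f(F(-9)) - 1*(-436107) = 2*(4*(-9)²) - 1*(-436107) = 2*(4*81) + 436107 = 2*324 + 436107 = 648 + 436107 = 436755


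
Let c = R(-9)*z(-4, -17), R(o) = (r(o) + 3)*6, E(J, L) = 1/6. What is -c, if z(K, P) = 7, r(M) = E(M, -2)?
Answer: -133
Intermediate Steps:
E(J, L) = ⅙
r(M) = ⅙
R(o) = 19 (R(o) = (⅙ + 3)*6 = (19/6)*6 = 19)
c = 133 (c = 19*7 = 133)
-c = -1*133 = -133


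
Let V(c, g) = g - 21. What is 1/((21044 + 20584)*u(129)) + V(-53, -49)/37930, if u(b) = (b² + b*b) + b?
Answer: -9735827963/5275429978644 ≈ -0.0018455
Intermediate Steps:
u(b) = b + 2*b² (u(b) = (b² + b²) + b = 2*b² + b = b + 2*b²)
V(c, g) = -21 + g
1/((21044 + 20584)*u(129)) + V(-53, -49)/37930 = 1/((21044 + 20584)*((129*(1 + 2*129)))) + (-21 - 49)/37930 = 1/(41628*((129*(1 + 258)))) - 70*1/37930 = 1/(41628*((129*259))) - 7/3793 = (1/41628)/33411 - 7/3793 = (1/41628)*(1/33411) - 7/3793 = 1/1390833108 - 7/3793 = -9735827963/5275429978644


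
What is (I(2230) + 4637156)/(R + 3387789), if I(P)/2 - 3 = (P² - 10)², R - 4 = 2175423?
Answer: 24729637270681/2781608 ≈ 8.8904e+6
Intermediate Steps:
R = 2175427 (R = 4 + 2175423 = 2175427)
I(P) = 6 + 2*(-10 + P²)² (I(P) = 6 + 2*(P² - 10)² = 6 + 2*(-10 + P²)²)
(I(2230) + 4637156)/(R + 3387789) = ((6 + 2*(-10 + 2230²)²) + 4637156)/(2175427 + 3387789) = ((6 + 2*(-10 + 4972900)²) + 4637156)/5563216 = ((6 + 2*4972890²) + 4637156)*(1/5563216) = ((6 + 2*24729634952100) + 4637156)*(1/5563216) = ((6 + 49459269904200) + 4637156)*(1/5563216) = (49459269904206 + 4637156)*(1/5563216) = 49459274541362*(1/5563216) = 24729637270681/2781608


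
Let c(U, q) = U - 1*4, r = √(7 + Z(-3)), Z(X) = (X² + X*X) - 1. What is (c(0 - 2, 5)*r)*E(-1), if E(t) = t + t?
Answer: 24*√6 ≈ 58.788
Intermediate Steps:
Z(X) = -1 + 2*X² (Z(X) = (X² + X²) - 1 = 2*X² - 1 = -1 + 2*X²)
r = 2*√6 (r = √(7 + (-1 + 2*(-3)²)) = √(7 + (-1 + 2*9)) = √(7 + (-1 + 18)) = √(7 + 17) = √24 = 2*√6 ≈ 4.8990)
c(U, q) = -4 + U (c(U, q) = U - 4 = -4 + U)
E(t) = 2*t
(c(0 - 2, 5)*r)*E(-1) = ((-4 + (0 - 2))*(2*√6))*(2*(-1)) = ((-4 - 2)*(2*√6))*(-2) = -12*√6*(-2) = 24*√6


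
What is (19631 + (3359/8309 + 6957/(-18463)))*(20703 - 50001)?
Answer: -88233200694171738/153409067 ≈ -5.7515e+8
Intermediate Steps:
(19631 + (3359/8309 + 6957/(-18463)))*(20703 - 50001) = (19631 + (3359*(1/8309) + 6957*(-1/18463)))*(-29298) = (19631 + (3359/8309 - 6957/18463))*(-29298) = (19631 + 4211504/153409067)*(-29298) = (3011577605781/153409067)*(-29298) = -88233200694171738/153409067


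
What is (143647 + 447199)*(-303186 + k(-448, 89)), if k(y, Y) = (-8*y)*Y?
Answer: 9329458340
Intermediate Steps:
k(y, Y) = -8*Y*y
(143647 + 447199)*(-303186 + k(-448, 89)) = (143647 + 447199)*(-303186 - 8*89*(-448)) = 590846*(-303186 + 318976) = 590846*15790 = 9329458340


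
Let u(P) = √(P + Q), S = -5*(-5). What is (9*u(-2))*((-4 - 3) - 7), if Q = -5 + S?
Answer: -378*√2 ≈ -534.57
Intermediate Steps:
S = 25
Q = 20 (Q = -5 + 25 = 20)
u(P) = √(20 + P) (u(P) = √(P + 20) = √(20 + P))
(9*u(-2))*((-4 - 3) - 7) = (9*√(20 - 2))*((-4 - 3) - 7) = (9*√18)*(-7 - 7) = (9*(3*√2))*(-14) = (27*√2)*(-14) = -378*√2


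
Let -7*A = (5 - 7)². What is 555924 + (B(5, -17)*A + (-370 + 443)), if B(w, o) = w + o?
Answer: 3892027/7 ≈ 5.5600e+5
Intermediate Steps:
A = -4/7 (A = -(5 - 7)²/7 = -⅐*(-2)² = -⅐*4 = -4/7 ≈ -0.57143)
B(w, o) = o + w
555924 + (B(5, -17)*A + (-370 + 443)) = 555924 + ((-17 + 5)*(-4/7) + (-370 + 443)) = 555924 + (-12*(-4/7) + 73) = 555924 + (48/7 + 73) = 555924 + 559/7 = 3892027/7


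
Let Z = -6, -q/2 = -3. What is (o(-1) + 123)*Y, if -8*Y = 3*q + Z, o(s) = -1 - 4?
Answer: -177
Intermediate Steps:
q = 6 (q = -2*(-3) = 6)
o(s) = -5
Y = -3/2 (Y = -(3*6 - 6)/8 = -(18 - 6)/8 = -1/8*12 = -3/2 ≈ -1.5000)
(o(-1) + 123)*Y = (-5 + 123)*(-3/2) = 118*(-3/2) = -177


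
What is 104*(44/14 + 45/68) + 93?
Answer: 58153/119 ≈ 488.68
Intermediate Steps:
104*(44/14 + 45/68) + 93 = 104*(44*(1/14) + 45*(1/68)) + 93 = 104*(22/7 + 45/68) + 93 = 104*(1811/476) + 93 = 47086/119 + 93 = 58153/119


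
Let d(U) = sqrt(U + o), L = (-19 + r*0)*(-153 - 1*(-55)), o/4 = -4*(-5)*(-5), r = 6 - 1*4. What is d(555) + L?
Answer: 1862 + sqrt(155) ≈ 1874.4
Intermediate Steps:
r = 2 (r = 6 - 4 = 2)
o = -400 (o = 4*(-4*(-5)*(-5)) = 4*(20*(-5)) = 4*(-100) = -400)
L = 1862 (L = (-19 + 2*0)*(-153 - 1*(-55)) = (-19 + 0)*(-153 + 55) = -19*(-98) = 1862)
d(U) = sqrt(-400 + U) (d(U) = sqrt(U - 400) = sqrt(-400 + U))
d(555) + L = sqrt(-400 + 555) + 1862 = sqrt(155) + 1862 = 1862 + sqrt(155)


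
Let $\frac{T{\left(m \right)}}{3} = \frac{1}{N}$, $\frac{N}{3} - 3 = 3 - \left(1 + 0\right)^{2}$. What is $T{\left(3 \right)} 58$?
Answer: $\frac{58}{5} \approx 11.6$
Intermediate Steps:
$N = 15$ ($N = 9 + 3 \left(3 - \left(1 + 0\right)^{2}\right) = 9 + 3 \left(3 - 1^{2}\right) = 9 + 3 \left(3 - 1\right) = 9 + 3 \cdot 2 = 9 + 6 = 15$)
$T{\left(m \right)} = \frac{1}{5}$ ($T{\left(m \right)} = \frac{3}{15} = 3 \cdot \frac{1}{15} = \frac{1}{5}$)
$T{\left(3 \right)} 58 = \frac{1}{5} \cdot 58 = \frac{58}{5}$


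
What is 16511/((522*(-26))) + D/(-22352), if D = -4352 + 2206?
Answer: -42491045/37920168 ≈ -1.1205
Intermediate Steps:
D = -2146
16511/((522*(-26))) + D/(-22352) = 16511/((522*(-26))) - 2146/(-22352) = 16511/(-13572) - 2146*(-1/22352) = 16511*(-1/13572) + 1073/11176 = -16511/13572 + 1073/11176 = -42491045/37920168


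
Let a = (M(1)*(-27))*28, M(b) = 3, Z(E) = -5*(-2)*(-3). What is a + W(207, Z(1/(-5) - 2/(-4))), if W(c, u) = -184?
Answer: -2452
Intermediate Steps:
Z(E) = -30 (Z(E) = 10*(-3) = -30)
a = -2268 (a = (3*(-27))*28 = -81*28 = -2268)
a + W(207, Z(1/(-5) - 2/(-4))) = -2268 - 184 = -2452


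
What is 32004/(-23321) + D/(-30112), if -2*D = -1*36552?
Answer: -347479761/175560488 ≈ -1.9793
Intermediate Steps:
D = 18276 (D = -(-1)*36552/2 = -½*(-36552) = 18276)
32004/(-23321) + D/(-30112) = 32004/(-23321) + 18276/(-30112) = 32004*(-1/23321) + 18276*(-1/30112) = -32004/23321 - 4569/7528 = -347479761/175560488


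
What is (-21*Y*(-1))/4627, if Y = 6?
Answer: 18/661 ≈ 0.027231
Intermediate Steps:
(-21*Y*(-1))/4627 = (-21*6*(-1))/4627 = -126*(-1)*(1/4627) = 126*(1/4627) = 18/661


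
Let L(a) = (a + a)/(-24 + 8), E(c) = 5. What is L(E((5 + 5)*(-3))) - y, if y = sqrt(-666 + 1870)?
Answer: -5/8 - 2*sqrt(301) ≈ -35.324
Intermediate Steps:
L(a) = -a/8 (L(a) = (2*a)/(-16) = (2*a)*(-1/16) = -a/8)
y = 2*sqrt(301) (y = sqrt(1204) = 2*sqrt(301) ≈ 34.699)
L(E((5 + 5)*(-3))) - y = -1/8*5 - 2*sqrt(301) = -5/8 - 2*sqrt(301)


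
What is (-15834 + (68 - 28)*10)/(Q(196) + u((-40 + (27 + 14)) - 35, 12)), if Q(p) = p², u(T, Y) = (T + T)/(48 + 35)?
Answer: -640511/1594230 ≈ -0.40177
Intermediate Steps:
u(T, Y) = 2*T/83 (u(T, Y) = (2*T)/83 = (2*T)*(1/83) = 2*T/83)
(-15834 + (68 - 28)*10)/(Q(196) + u((-40 + (27 + 14)) - 35, 12)) = (-15834 + (68 - 28)*10)/(196² + 2*((-40 + (27 + 14)) - 35)/83) = (-15834 + 40*10)/(38416 + 2*((-40 + 41) - 35)/83) = (-15834 + 400)/(38416 + 2*(1 - 35)/83) = -15434/(38416 + (2/83)*(-34)) = -15434/(38416 - 68/83) = -15434/3188460/83 = -15434*83/3188460 = -640511/1594230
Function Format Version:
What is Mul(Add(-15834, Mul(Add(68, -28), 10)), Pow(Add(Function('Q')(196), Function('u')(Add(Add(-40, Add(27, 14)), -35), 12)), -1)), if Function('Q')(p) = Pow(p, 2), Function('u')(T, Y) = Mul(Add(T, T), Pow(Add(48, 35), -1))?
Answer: Rational(-640511, 1594230) ≈ -0.40177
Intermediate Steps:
Function('u')(T, Y) = Mul(Rational(2, 83), T) (Function('u')(T, Y) = Mul(Mul(2, T), Pow(83, -1)) = Mul(Mul(2, T), Rational(1, 83)) = Mul(Rational(2, 83), T))
Mul(Add(-15834, Mul(Add(68, -28), 10)), Pow(Add(Function('Q')(196), Function('u')(Add(Add(-40, Add(27, 14)), -35), 12)), -1)) = Mul(Add(-15834, Mul(Add(68, -28), 10)), Pow(Add(Pow(196, 2), Mul(Rational(2, 83), Add(Add(-40, Add(27, 14)), -35))), -1)) = Mul(Add(-15834, Mul(40, 10)), Pow(Add(38416, Mul(Rational(2, 83), Add(Add(-40, 41), -35))), -1)) = Mul(Add(-15834, 400), Pow(Add(38416, Mul(Rational(2, 83), Add(1, -35))), -1)) = Mul(-15434, Pow(Add(38416, Mul(Rational(2, 83), -34)), -1)) = Mul(-15434, Pow(Add(38416, Rational(-68, 83)), -1)) = Mul(-15434, Pow(Rational(3188460, 83), -1)) = Mul(-15434, Rational(83, 3188460)) = Rational(-640511, 1594230)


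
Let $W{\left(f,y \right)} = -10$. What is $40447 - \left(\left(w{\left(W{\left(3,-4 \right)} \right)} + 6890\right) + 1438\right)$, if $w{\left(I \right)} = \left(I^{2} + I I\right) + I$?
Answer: $31929$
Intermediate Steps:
$w{\left(I \right)} = I + 2 I^{2}$ ($w{\left(I \right)} = \left(I^{2} + I^{2}\right) + I = 2 I^{2} + I = I + 2 I^{2}$)
$40447 - \left(\left(w{\left(W{\left(3,-4 \right)} \right)} + 6890\right) + 1438\right) = 40447 - \left(\left(- 10 \left(1 + 2 \left(-10\right)\right) + 6890\right) + 1438\right) = 40447 - \left(\left(- 10 \left(1 - 20\right) + 6890\right) + 1438\right) = 40447 - \left(\left(\left(-10\right) \left(-19\right) + 6890\right) + 1438\right) = 40447 - \left(\left(190 + 6890\right) + 1438\right) = 40447 - \left(7080 + 1438\right) = 40447 - 8518 = 31929$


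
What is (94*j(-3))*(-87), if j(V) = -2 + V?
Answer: 40890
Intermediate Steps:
(94*j(-3))*(-87) = (94*(-2 - 3))*(-87) = (94*(-5))*(-87) = -470*(-87) = 40890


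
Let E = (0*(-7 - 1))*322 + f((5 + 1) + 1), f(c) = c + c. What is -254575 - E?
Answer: -254589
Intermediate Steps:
f(c) = 2*c
E = 14 (E = (0*(-7 - 1))*322 + 2*((5 + 1) + 1) = (0*(-8))*322 + 2*(6 + 1) = 0*322 + 2*7 = 0 + 14 = 14)
-254575 - E = -254575 - 1*14 = -254575 - 14 = -254589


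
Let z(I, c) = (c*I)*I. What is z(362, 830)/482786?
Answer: 54383260/241393 ≈ 225.29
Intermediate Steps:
z(I, c) = c*I**2 (z(I, c) = (I*c)*I = c*I**2)
z(362, 830)/482786 = (830*362**2)/482786 = (830*131044)*(1/482786) = 108766520*(1/482786) = 54383260/241393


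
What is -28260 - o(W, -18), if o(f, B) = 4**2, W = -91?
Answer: -28276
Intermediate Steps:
o(f, B) = 16
-28260 - o(W, -18) = -28260 - 1*16 = -28260 - 16 = -28276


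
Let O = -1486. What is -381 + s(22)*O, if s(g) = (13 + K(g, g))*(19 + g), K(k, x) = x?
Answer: -2132791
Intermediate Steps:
s(g) = (13 + g)*(19 + g)
-381 + s(22)*O = -381 + (247 + 22² + 32*22)*(-1486) = -381 + (247 + 484 + 704)*(-1486) = -381 + 1435*(-1486) = -381 - 2132410 = -2132791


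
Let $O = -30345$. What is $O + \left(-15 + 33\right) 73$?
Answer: $-29031$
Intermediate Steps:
$O + \left(-15 + 33\right) 73 = -30345 + \left(-15 + 33\right) 73 = -30345 + 18 \cdot 73 = -30345 + 1314 = -29031$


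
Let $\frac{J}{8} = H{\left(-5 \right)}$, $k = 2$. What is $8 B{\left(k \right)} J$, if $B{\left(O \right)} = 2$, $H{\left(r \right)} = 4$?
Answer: $512$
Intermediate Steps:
$J = 32$ ($J = 8 \cdot 4 = 32$)
$8 B{\left(k \right)} J = 8 \cdot 2 \cdot 32 = 16 \cdot 32 = 512$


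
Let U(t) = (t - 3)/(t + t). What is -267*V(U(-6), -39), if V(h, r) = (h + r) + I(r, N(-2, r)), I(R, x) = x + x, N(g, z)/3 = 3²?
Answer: -16821/4 ≈ -4205.3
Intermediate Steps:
U(t) = (-3 + t)/(2*t) (U(t) = (-3 + t)/((2*t)) = (-3 + t)*(1/(2*t)) = (-3 + t)/(2*t))
N(g, z) = 27 (N(g, z) = 3*3² = 3*9 = 27)
I(R, x) = 2*x
V(h, r) = 54 + h + r (V(h, r) = (h + r) + 2*27 = (h + r) + 54 = 54 + h + r)
-267*V(U(-6), -39) = -267*(54 + (½)*(-3 - 6)/(-6) - 39) = -267*(54 + (½)*(-⅙)*(-9) - 39) = -267*(54 + ¾ - 39) = -267*63/4 = -16821/4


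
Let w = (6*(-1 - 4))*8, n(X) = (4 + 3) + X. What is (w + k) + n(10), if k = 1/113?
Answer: -25198/113 ≈ -222.99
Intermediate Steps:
k = 1/113 ≈ 0.0088496
n(X) = 7 + X
w = -240 (w = (6*(-5))*8 = -30*8 = -240)
(w + k) + n(10) = (-240 + 1/113) + (7 + 10) = -27119/113 + 17 = -25198/113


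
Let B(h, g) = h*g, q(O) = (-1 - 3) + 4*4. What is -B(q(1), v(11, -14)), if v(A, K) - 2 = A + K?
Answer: 12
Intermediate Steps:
v(A, K) = 2 + A + K (v(A, K) = 2 + (A + K) = 2 + A + K)
q(O) = 12 (q(O) = -4 + 16 = 12)
B(h, g) = g*h
-B(q(1), v(11, -14)) = -(2 + 11 - 14)*12 = -(-1)*12 = -1*(-12) = 12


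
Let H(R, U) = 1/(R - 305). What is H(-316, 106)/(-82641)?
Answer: 1/51320061 ≈ 1.9486e-8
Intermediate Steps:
H(R, U) = 1/(-305 + R)
H(-316, 106)/(-82641) = 1/(-305 - 316*(-82641)) = -1/82641/(-621) = -1/621*(-1/82641) = 1/51320061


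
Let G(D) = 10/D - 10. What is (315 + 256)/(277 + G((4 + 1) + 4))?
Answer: 5139/2413 ≈ 2.1297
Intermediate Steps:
G(D) = -10 + 10/D
(315 + 256)/(277 + G((4 + 1) + 4)) = (315 + 256)/(277 + (-10 + 10/((4 + 1) + 4))) = 571/(277 + (-10 + 10/(5 + 4))) = 571/(277 + (-10 + 10/9)) = 571/(277 - 80/9) = 571/(2413/9) = 571*(9/2413) = 5139/2413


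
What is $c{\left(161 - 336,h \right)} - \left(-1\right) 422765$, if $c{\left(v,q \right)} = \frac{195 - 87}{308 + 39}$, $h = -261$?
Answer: $\frac{146699563}{347} \approx 4.2277 \cdot 10^{5}$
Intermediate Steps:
$c{\left(v,q \right)} = \frac{108}{347}$
$c{\left(161 - 336,h \right)} - \left(-1\right) 422765 = \frac{108}{347} - \left(-1\right) 422765 = \frac{108}{347} - -422765 = \frac{108}{347} + 422765 = \frac{146699563}{347}$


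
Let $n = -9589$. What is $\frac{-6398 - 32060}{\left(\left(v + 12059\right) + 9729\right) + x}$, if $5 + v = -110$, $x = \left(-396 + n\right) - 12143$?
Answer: $\frac{5494}{65} \approx 84.523$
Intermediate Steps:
$x = -22128$ ($x = \left(-396 - 9589\right) - 12143 = -9985 - 12143 = -22128$)
$v = -115$ ($v = -5 - 110 = -115$)
$\frac{-6398 - 32060}{\left(\left(v + 12059\right) + 9729\right) + x} = \frac{-6398 - 32060}{\left(\left(-115 + 12059\right) + 9729\right) - 22128} = - \frac{38458}{\left(11944 + 9729\right) - 22128} = - \frac{38458}{21673 - 22128} = - \frac{38458}{-455} = \left(-38458\right) \left(- \frac{1}{455}\right) = \frac{5494}{65}$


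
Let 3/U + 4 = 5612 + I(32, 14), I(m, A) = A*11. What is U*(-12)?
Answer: -18/2881 ≈ -0.0062478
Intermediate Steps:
I(m, A) = 11*A
U = 3/5762 (U = 3/(-4 + (5612 + 11*14)) = 3/(-4 + (5612 + 154)) = 3/(-4 + 5766) = 3/5762 ≈ 0.00052065)
U*(-12) = (3/5762)*(-12) = -18/2881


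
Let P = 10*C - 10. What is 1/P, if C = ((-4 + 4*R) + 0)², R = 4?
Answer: 1/1430 ≈ 0.00069930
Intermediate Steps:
C = 144 (C = ((-4 + 4*4) + 0)² = ((-4 + 16) + 0)² = (12 + 0)² = 12² = 144)
P = 1430 (P = 10*144 - 10 = 1440 - 10 = 1430)
1/P = 1/1430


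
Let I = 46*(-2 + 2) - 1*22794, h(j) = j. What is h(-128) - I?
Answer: 22666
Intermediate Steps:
I = -22794 (I = 46*0 - 22794 = 0 - 22794 = -22794)
h(-128) - I = -128 - 1*(-22794) = -128 + 22794 = 22666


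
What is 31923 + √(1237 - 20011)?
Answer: 31923 + 3*I*√2086 ≈ 31923.0 + 137.02*I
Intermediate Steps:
31923 + √(1237 - 20011) = 31923 + √(-18774) = 31923 + 3*I*√2086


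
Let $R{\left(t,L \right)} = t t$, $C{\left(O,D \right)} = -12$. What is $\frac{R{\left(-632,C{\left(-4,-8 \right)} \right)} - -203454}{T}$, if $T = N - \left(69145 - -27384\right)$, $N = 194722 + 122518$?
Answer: $\frac{602878}{220711} \approx 2.7315$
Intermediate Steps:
$R{\left(t,L \right)} = t^{2}$
$N = 317240$
$T = 220711$ ($T = 317240 - \left(69145 - -27384\right) = 317240 - \left(69145 + 27384\right) = 317240 - 96529 = 220711$)
$\frac{R{\left(-632,C{\left(-4,-8 \right)} \right)} - -203454}{T} = \frac{\left(-632\right)^{2} - -203454}{220711} = \left(399424 + 203454\right) \frac{1}{220711} = 602878 \cdot \frac{1}{220711} = \frac{602878}{220711}$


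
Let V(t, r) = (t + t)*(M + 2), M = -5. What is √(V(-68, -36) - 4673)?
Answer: I*√4265 ≈ 65.307*I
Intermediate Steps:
V(t, r) = -6*t (V(t, r) = (t + t)*(-5 + 2) = (2*t)*(-3) = -6*t)
√(V(-68, -36) - 4673) = √(-6*(-68) - 4673) = √(408 - 4673) = √(-4265) = I*√4265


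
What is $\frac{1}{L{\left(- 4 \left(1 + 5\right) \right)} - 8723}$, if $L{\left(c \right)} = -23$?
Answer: $- \frac{1}{8746} \approx -0.00011434$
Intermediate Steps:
$\frac{1}{L{\left(- 4 \left(1 + 5\right) \right)} - 8723} = \frac{1}{-23 - 8723} = \frac{1}{-8746} = - \frac{1}{8746}$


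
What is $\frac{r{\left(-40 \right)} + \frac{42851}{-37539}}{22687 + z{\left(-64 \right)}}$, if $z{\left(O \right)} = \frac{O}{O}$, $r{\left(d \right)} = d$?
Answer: $- \frac{1544411}{851684832} \approx -0.0018134$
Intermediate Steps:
$z{\left(O \right)} = 1$
$\frac{r{\left(-40 \right)} + \frac{42851}{-37539}}{22687 + z{\left(-64 \right)}} = \frac{-40 + \frac{42851}{-37539}}{22687 + 1} = \frac{-40 + 42851 \left(- \frac{1}{37539}\right)}{22688} = \left(-40 - \frac{42851}{37539}\right) \frac{1}{22688} = \left(- \frac{1544411}{37539}\right) \frac{1}{22688} = - \frac{1544411}{851684832}$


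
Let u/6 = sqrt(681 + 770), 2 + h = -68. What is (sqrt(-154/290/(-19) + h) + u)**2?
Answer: 143717407/2755 + 12*I*sqrt(770611031365)/2755 ≈ 52166.0 + 3823.6*I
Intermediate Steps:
h = -70 (h = -2 - 68 = -70)
u = 6*sqrt(1451) (u = 6*sqrt(681 + 770) = 6*sqrt(1451) ≈ 228.55)
(sqrt(-154/290/(-19) + h) + u)**2 = (sqrt(-154/290/(-19) - 70) + 6*sqrt(1451))**2 = (sqrt(-154*1/290*(-1/19) - 70) + 6*sqrt(1451))**2 = (sqrt(-77/145*(-1/19) - 70) + 6*sqrt(1451))**2 = (sqrt(77/2755 - 70) + 6*sqrt(1451))**2 = (sqrt(-192773/2755) + 6*sqrt(1451))**2 = (I*sqrt(531089615)/2755 + 6*sqrt(1451))**2 = (6*sqrt(1451) + I*sqrt(531089615)/2755)**2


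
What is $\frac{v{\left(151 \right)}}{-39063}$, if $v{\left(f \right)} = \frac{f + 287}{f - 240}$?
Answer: $\frac{146}{1158869} \approx 0.00012598$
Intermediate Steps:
$v{\left(f \right)} = \frac{287 + f}{-240 + f}$
$\frac{v{\left(151 \right)}}{-39063} = \frac{\frac{1}{-240 + 151} \left(287 + 151\right)}{-39063} = \frac{1}{-89} \cdot 438 \left(- \frac{1}{39063}\right) = \left(- \frac{1}{89}\right) 438 \left(- \frac{1}{39063}\right) = \left(- \frac{438}{89}\right) \left(- \frac{1}{39063}\right) = \frac{146}{1158869}$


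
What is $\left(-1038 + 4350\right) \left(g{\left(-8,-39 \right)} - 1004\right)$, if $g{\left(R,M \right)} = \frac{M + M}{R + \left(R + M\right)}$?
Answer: $- \frac{182630304}{55} \approx -3.3206 \cdot 10^{6}$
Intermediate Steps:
$g{\left(R,M \right)} = \frac{2 M}{M + 2 R}$ ($g{\left(R,M \right)} = \frac{2 M}{R + \left(M + R\right)} = \frac{2 M}{M + 2 R}$)
$\left(-1038 + 4350\right) \left(g{\left(-8,-39 \right)} - 1004\right) = \left(-1038 + 4350\right) \left(2 \left(-39\right) \frac{1}{-39 + 2 \left(-8\right)} - 1004\right) = 3312 \left(2 \left(-39\right) \frac{1}{-39 - 16} - 1004\right) = 3312 \left(2 \left(-39\right) \frac{1}{-55} - 1004\right) = 3312 \left(2 \left(-39\right) \left(- \frac{1}{55}\right) - 1004\right) = 3312 \left(\frac{78}{55} - 1004\right) = 3312 \left(- \frac{55142}{55}\right) = - \frac{182630304}{55}$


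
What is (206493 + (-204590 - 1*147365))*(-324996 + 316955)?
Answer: 1169659942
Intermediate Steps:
(206493 + (-204590 - 1*147365))*(-324996 + 316955) = (206493 + (-204590 - 147365))*(-8041) = (206493 - 351955)*(-8041) = -145462*(-8041) = 1169659942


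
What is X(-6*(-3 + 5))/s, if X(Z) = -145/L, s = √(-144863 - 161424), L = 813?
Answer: 145*I*√306287/249011331 ≈ 0.00032227*I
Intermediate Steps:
s = I*√306287 (s = √(-306287) = I*√306287 ≈ 553.43*I)
X(Z) = -145/813
X(-6*(-3 + 5))/s = -145*(-I*√306287/306287)/813 = -(-145)*I*√306287/249011331 = 145*I*√306287/249011331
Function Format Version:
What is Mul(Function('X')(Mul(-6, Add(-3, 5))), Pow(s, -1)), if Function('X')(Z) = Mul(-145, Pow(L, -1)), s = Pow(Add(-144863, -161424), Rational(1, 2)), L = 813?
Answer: Mul(Rational(145, 249011331), I, Pow(306287, Rational(1, 2))) ≈ Mul(0.00032227, I)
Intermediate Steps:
s = Mul(I, Pow(306287, Rational(1, 2))) (s = Pow(-306287, Rational(1, 2)) = Mul(I, Pow(306287, Rational(1, 2))) ≈ Mul(553.43, I))
Function('X')(Z) = Rational(-145, 813) (Function('X')(Z) = Mul(-145, Pow(813, -1)) = Mul(-145, Rational(1, 813)) = Rational(-145, 813))
Mul(Function('X')(Mul(-6, Add(-3, 5))), Pow(s, -1)) = Mul(Rational(-145, 813), Pow(Mul(I, Pow(306287, Rational(1, 2))), -1)) = Mul(Rational(-145, 813), Mul(Rational(-1, 306287), I, Pow(306287, Rational(1, 2)))) = Mul(Rational(145, 249011331), I, Pow(306287, Rational(1, 2)))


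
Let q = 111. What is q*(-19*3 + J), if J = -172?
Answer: -25419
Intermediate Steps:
q*(-19*3 + J) = 111*(-19*3 - 172) = 111*(-57 - 172) = 111*(-229) = -25419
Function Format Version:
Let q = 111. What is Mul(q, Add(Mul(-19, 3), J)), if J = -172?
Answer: -25419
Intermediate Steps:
Mul(q, Add(Mul(-19, 3), J)) = Mul(111, Add(Mul(-19, 3), -172)) = Mul(111, Add(-57, -172)) = Mul(111, -229) = -25419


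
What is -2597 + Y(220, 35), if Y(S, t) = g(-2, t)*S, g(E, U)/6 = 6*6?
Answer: 44923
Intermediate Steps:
g(E, U) = 216 (g(E, U) = 6*(6*6) = 6*36 = 216)
Y(S, t) = 216*S
-2597 + Y(220, 35) = -2597 + 216*220 = -2597 + 47520 = 44923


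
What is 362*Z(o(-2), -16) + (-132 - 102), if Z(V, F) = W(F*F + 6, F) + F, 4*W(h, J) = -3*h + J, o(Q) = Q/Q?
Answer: -78607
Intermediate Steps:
o(Q) = 1
W(h, J) = -3*h/4 + J/4 (W(h, J) = (-3*h + J)/4 = (J - 3*h)/4 = -3*h/4 + J/4)
Z(V, F) = -9/2 - 3*F²/4 + 5*F/4 (Z(V, F) = (-3*(F*F + 6)/4 + F/4) + F = (-3*(F² + 6)/4 + F/4) + F = (-3*(6 + F²)/4 + F/4) + F = ((-9/2 - 3*F²/4) + F/4) + F = (-9/2 - 3*F²/4 + F/4) + F = -9/2 - 3*F²/4 + 5*F/4)
362*Z(o(-2), -16) + (-132 - 102) = 362*(-9/2 - ¾*(-16)² + (5/4)*(-16)) + (-132 - 102) = 362*(-9/2 - ¾*256 - 20) - 234 = 362*(-9/2 - 192 - 20) - 234 = 362*(-433/2) - 234 = -78373 - 234 = -78607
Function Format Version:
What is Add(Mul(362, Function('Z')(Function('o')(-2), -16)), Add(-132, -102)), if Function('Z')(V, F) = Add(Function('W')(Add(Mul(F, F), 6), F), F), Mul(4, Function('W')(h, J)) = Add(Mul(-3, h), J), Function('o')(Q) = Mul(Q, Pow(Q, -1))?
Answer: -78607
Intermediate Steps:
Function('o')(Q) = 1
Function('W')(h, J) = Add(Mul(Rational(-3, 4), h), Mul(Rational(1, 4), J)) (Function('W')(h, J) = Mul(Rational(1, 4), Add(Mul(-3, h), J)) = Mul(Rational(1, 4), Add(J, Mul(-3, h))) = Add(Mul(Rational(-3, 4), h), Mul(Rational(1, 4), J)))
Function('Z')(V, F) = Add(Rational(-9, 2), Mul(Rational(-3, 4), Pow(F, 2)), Mul(Rational(5, 4), F)) (Function('Z')(V, F) = Add(Add(Mul(Rational(-3, 4), Add(Mul(F, F), 6)), Mul(Rational(1, 4), F)), F) = Add(Add(Mul(Rational(-3, 4), Add(Pow(F, 2), 6)), Mul(Rational(1, 4), F)), F) = Add(Add(Mul(Rational(-3, 4), Add(6, Pow(F, 2))), Mul(Rational(1, 4), F)), F) = Add(Add(Add(Rational(-9, 2), Mul(Rational(-3, 4), Pow(F, 2))), Mul(Rational(1, 4), F)), F) = Add(Add(Rational(-9, 2), Mul(Rational(-3, 4), Pow(F, 2)), Mul(Rational(1, 4), F)), F) = Add(Rational(-9, 2), Mul(Rational(-3, 4), Pow(F, 2)), Mul(Rational(5, 4), F)))
Add(Mul(362, Function('Z')(Function('o')(-2), -16)), Add(-132, -102)) = Add(Mul(362, Add(Rational(-9, 2), Mul(Rational(-3, 4), Pow(-16, 2)), Mul(Rational(5, 4), -16))), Add(-132, -102)) = Add(Mul(362, Add(Rational(-9, 2), Mul(Rational(-3, 4), 256), -20)), -234) = Add(Mul(362, Add(Rational(-9, 2), -192, -20)), -234) = Add(Mul(362, Rational(-433, 2)), -234) = Add(-78373, -234) = -78607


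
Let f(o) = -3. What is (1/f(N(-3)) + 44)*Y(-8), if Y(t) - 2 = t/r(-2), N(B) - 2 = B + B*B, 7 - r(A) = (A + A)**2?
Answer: 3406/27 ≈ 126.15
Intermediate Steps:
r(A) = 7 - 4*A**2 (r(A) = 7 - (A + A)**2 = 7 - (2*A)**2 = 7 - 4*A**2)
N(B) = 2 + B + B**2 (N(B) = 2 + (B + B*B) = 2 + (B + B**2) = 2 + B + B**2)
Y(t) = 2 - t/9 (Y(t) = 2 + t/(7 - 4*(-2)**2) = 2 + t/(7 - 4*4) = 2 + t/(7 - 16) = 2 + t/(-9) = 2 + t*(-1/9) = 2 - t/9)
(1/f(N(-3)) + 44)*Y(-8) = (1/(-3) + 44)*(2 - 1/9*(-8)) = (-1/3 + 44)*(2 + 8/9) = (131/3)*(26/9) = 3406/27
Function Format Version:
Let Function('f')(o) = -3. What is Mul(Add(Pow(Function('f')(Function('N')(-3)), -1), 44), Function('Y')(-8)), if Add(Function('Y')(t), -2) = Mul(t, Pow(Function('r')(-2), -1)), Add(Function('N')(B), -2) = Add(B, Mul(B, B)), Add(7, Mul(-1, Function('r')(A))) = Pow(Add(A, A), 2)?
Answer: Rational(3406, 27) ≈ 126.15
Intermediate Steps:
Function('r')(A) = Add(7, Mul(-4, Pow(A, 2))) (Function('r')(A) = Add(7, Mul(-1, Pow(Add(A, A), 2))) = Add(7, Mul(-1, Pow(Mul(2, A), 2))) = Add(7, Mul(-1, Mul(4, Pow(A, 2)))) = Add(7, Mul(-4, Pow(A, 2))))
Function('N')(B) = Add(2, B, Pow(B, 2)) (Function('N')(B) = Add(2, Add(B, Mul(B, B))) = Add(2, Add(B, Pow(B, 2))) = Add(2, B, Pow(B, 2)))
Function('Y')(t) = Add(2, Mul(Rational(-1, 9), t)) (Function('Y')(t) = Add(2, Mul(t, Pow(Add(7, Mul(-4, Pow(-2, 2))), -1))) = Add(2, Mul(t, Pow(Add(7, Mul(-4, 4)), -1))) = Add(2, Mul(t, Pow(Add(7, -16), -1))) = Add(2, Mul(t, Pow(-9, -1))) = Add(2, Mul(t, Rational(-1, 9))) = Add(2, Mul(Rational(-1, 9), t)))
Mul(Add(Pow(Function('f')(Function('N')(-3)), -1), 44), Function('Y')(-8)) = Mul(Add(Pow(-3, -1), 44), Add(2, Mul(Rational(-1, 9), -8))) = Mul(Add(Rational(-1, 3), 44), Add(2, Rational(8, 9))) = Mul(Rational(131, 3), Rational(26, 9)) = Rational(3406, 27)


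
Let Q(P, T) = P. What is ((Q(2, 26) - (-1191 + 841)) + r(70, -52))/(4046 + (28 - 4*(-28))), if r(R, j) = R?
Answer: 211/2093 ≈ 0.10081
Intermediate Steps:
((Q(2, 26) - (-1191 + 841)) + r(70, -52))/(4046 + (28 - 4*(-28))) = ((2 - (-1191 + 841)) + 70)/(4046 + (28 - 4*(-28))) = ((2 - 1*(-350)) + 70)/(4046 + (28 + 112)) = ((2 + 350) + 70)/(4046 + 140) = (352 + 70)/4186 = 422*(1/4186) = 211/2093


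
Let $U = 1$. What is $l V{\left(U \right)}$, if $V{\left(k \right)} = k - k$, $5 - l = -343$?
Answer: $0$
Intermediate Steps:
$l = 348$ ($l = 5 - -343 = 5 + 343 = 348$)
$V{\left(k \right)} = 0$
$l V{\left(U \right)} = 348 \cdot 0 = 0$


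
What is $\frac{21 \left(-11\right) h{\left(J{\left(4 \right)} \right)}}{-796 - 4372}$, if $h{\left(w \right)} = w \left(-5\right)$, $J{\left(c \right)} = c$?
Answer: $- \frac{1155}{1292} \approx -0.89396$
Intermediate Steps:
$h{\left(w \right)} = - 5 w$
$\frac{21 \left(-11\right) h{\left(J{\left(4 \right)} \right)}}{-796 - 4372} = \frac{21 \left(-11\right) \left(\left(-5\right) 4\right)}{-796 - 4372} = \frac{\left(-231\right) \left(-20\right)}{-5168} = 4620 \left(- \frac{1}{5168}\right) = - \frac{1155}{1292}$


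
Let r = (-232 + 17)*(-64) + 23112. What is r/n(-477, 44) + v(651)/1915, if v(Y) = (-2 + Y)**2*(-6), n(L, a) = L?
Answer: -1276087142/913455 ≈ -1397.0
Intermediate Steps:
v(Y) = -6*(-2 + Y)**2
r = 36872 (r = -215*(-64) + 23112 = 13760 + 23112 = 36872)
r/n(-477, 44) + v(651)/1915 = 36872/(-477) - 6*(-2 + 651)**2/1915 = 36872*(-1/477) - 6*649**2*(1/1915) = -36872/477 - 6*421201*(1/1915) = -36872/477 - 2527206*1/1915 = -36872/477 - 2527206/1915 = -1276087142/913455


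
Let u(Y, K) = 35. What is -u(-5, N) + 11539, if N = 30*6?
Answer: 11504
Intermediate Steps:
N = 180
-u(-5, N) + 11539 = -1*35 + 11539 = -35 + 11539 = 11504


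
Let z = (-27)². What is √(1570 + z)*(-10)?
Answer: -110*√19 ≈ -479.48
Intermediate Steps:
z = 729
√(1570 + z)*(-10) = √(1570 + 729)*(-10) = √2299*(-10) = (11*√19)*(-10) = -110*√19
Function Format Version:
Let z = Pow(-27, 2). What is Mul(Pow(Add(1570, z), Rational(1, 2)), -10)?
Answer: Mul(-110, Pow(19, Rational(1, 2))) ≈ -479.48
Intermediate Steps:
z = 729
Mul(Pow(Add(1570, z), Rational(1, 2)), -10) = Mul(Pow(Add(1570, 729), Rational(1, 2)), -10) = Mul(Pow(2299, Rational(1, 2)), -10) = Mul(Mul(11, Pow(19, Rational(1, 2))), -10) = Mul(-110, Pow(19, Rational(1, 2)))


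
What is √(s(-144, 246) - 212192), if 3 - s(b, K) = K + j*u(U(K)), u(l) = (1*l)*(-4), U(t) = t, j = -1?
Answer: I*√213419 ≈ 461.97*I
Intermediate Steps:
u(l) = -4*l (u(l) = l*(-4) = -4*l)
s(b, K) = 3 - 5*K (s(b, K) = 3 - (K - (-4)*K) = 3 - (K + 4*K) = 3 - 5*K)
√(s(-144, 246) - 212192) = √((3 - 5*246) - 212192) = √((3 - 1230) - 212192) = √(-1227 - 212192) = √(-213419) = I*√213419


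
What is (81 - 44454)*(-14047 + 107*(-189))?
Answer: 1520662710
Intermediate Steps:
(81 - 44454)*(-14047 + 107*(-189)) = -44373*(-14047 - 20223) = -44373*(-34270) = 1520662710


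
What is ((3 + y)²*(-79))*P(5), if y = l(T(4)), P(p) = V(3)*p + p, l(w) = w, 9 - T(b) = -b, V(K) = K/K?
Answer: -202240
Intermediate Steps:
V(K) = 1
T(b) = 9 + b (T(b) = 9 - (-1)*b = 9 + b)
P(p) = 2*p (P(p) = 1*p + p = p + p = 2*p)
y = 13 (y = 9 + 4 = 13)
((3 + y)²*(-79))*P(5) = ((3 + 13)²*(-79))*(2*5) = (16²*(-79))*10 = (256*(-79))*10 = -20224*10 = -202240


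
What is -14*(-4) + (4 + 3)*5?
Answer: 91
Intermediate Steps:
-14*(-4) + (4 + 3)*5 = 56 + 7*5 = 56 + 35 = 91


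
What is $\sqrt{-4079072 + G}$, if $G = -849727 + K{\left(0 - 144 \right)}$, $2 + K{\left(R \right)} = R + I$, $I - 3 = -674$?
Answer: $4 i \sqrt{308101} \approx 2220.3 i$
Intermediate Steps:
$I = -671$ ($I = 3 - 674 = -671$)
$K{\left(R \right)} = -673 + R$ ($K{\left(R \right)} = -2 + \left(R - 671\right) = -2 + \left(-671 + R\right) = -673 + R$)
$G = -850544$ ($G = -849727 + \left(-673 + \left(0 - 144\right)\right) = -849727 - 817 = -850544$)
$\sqrt{-4079072 + G} = \sqrt{-4079072 - 850544} = \sqrt{-4929616} = 4 i \sqrt{308101}$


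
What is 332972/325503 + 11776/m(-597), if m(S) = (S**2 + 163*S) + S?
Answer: 29968906100/28047617001 ≈ 1.0685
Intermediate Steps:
m(S) = S**2 + 164*S
332972/325503 + 11776/m(-597) = 332972/325503 + 11776/((-597*(164 - 597))) = 332972*(1/325503) + 11776/((-597*(-433))) = 332972/325503 + 11776/258501 = 29968906100/28047617001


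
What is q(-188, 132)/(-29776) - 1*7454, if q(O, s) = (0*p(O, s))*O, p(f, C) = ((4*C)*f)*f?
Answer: -7454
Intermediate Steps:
p(f, C) = 4*C*f**2 (p(f, C) = (4*C*f)*f = 4*C*f**2)
q(O, s) = 0 (q(O, s) = (0*(4*s*O**2))*O = 0*O = 0)
q(-188, 132)/(-29776) - 1*7454 = 0/(-29776) - 1*7454 = 0*(-1/29776) - 7454 = 0 - 7454 = -7454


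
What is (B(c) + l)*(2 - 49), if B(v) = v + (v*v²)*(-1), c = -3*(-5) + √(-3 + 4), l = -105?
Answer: 196695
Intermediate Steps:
c = 16 (c = 15 + √1 = 15 + 1 = 16)
B(v) = v - v³ (B(v) = v + v³*(-1) = v - v³)
(B(c) + l)*(2 - 49) = ((16 - 1*16³) - 105)*(2 - 49) = ((16 - 1*4096) - 105)*(-47) = ((16 - 4096) - 105)*(-47) = (-4080 - 105)*(-47) = -4185*(-47) = 196695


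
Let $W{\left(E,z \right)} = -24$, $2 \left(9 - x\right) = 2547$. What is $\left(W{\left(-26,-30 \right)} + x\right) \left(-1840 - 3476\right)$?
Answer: $6849666$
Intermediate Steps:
$x = - \frac{2529}{2}$ ($x = 9 - \frac{2547}{2} = - \frac{2529}{2} \approx -1264.5$)
$\left(W{\left(-26,-30 \right)} + x\right) \left(-1840 - 3476\right) = \left(-24 - \frac{2529}{2}\right) \left(-1840 - 3476\right) = \left(- \frac{2577}{2}\right) \left(-5316\right) = 6849666$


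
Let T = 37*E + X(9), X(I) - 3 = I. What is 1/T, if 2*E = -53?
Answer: -2/1937 ≈ -0.0010325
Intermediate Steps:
X(I) = 3 + I
E = -53/2 (E = (1/2)*(-53) = -53/2 ≈ -26.500)
T = -1937/2 (T = 37*(-53/2) + (3 + 9) = -1961/2 + 12 = -1937/2 ≈ -968.50)
1/T = 1/(-1937/2) = -2/1937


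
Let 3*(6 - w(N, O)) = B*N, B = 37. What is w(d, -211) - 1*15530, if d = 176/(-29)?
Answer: -1344076/87 ≈ -15449.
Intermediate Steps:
d = -176/29 (d = 176*(-1/29) = -176/29 ≈ -6.0690)
w(N, O) = 6 - 37*N/3
w(d, -211) - 1*15530 = (6 - 37/3*(-176/29)) - 1*15530 = (6 + 6512/87) - 15530 = 7034/87 - 15530 = -1344076/87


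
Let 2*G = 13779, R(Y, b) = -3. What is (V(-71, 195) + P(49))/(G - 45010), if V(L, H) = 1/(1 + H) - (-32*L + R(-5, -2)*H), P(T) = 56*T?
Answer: -207173/7471618 ≈ -0.027728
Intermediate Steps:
G = 13779/2 (G = (½)*13779 = 13779/2 ≈ 6889.5)
V(L, H) = 1/(1 + H) + 3*H + 32*L (V(L, H) = 1/(1 + H) - (-32*L - 3*H) = 1/(1 + H) + (3*H + 32*L) = 1/(1 + H) + 3*H + 32*L)
(V(-71, 195) + P(49))/(G - 45010) = ((1 + 3*195 + 3*195² + 32*(-71) + 32*195*(-71))/(1 + 195) + 56*49)/(13779/2 - 45010) = ((1 + 585 + 3*38025 - 2272 - 443040)/196 + 2744)/(-76241/2) = ((1 + 585 + 114075 - 2272 - 443040)/196 + 2744)*(-2/76241) = ((1/196)*(-330651) + 2744)*(-2/76241) = (-330651/196 + 2744)*(-2/76241) = (207173/196)*(-2/76241) = -207173/7471618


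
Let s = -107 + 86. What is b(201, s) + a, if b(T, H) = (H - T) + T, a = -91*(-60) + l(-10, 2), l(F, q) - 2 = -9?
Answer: 5432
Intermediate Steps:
l(F, q) = -7 (l(F, q) = 2 - 9 = -7)
s = -21
a = 5453 (a = -91*(-60) - 7 = 5460 - 7 = 5453)
b(T, H) = H
b(201, s) + a = -21 + 5453 = 5432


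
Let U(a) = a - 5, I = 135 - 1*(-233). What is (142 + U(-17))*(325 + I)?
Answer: 83160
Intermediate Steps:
I = 368 (I = 135 + 233 = 368)
U(a) = -5 + a
(142 + U(-17))*(325 + I) = (142 + (-5 - 17))*(325 + 368) = (142 - 22)*693 = 120*693 = 83160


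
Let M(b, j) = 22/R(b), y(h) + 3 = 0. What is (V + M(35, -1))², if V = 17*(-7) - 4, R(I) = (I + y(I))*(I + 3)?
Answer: 5591001529/369664 ≈ 15125.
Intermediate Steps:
y(h) = -3 (y(h) = -3 + 0 = -3)
R(I) = (-3 + I)*(3 + I) (R(I) = (I - 3)*(I + 3) = (-3 + I)*(3 + I))
V = -123 (V = -119 - 4 = -123)
M(b, j) = 22/(-9 + b²)
(V + M(35, -1))² = (-123 + 22/(-9 + 35²))² = (-123 + 22/(-9 + 1225))² = (-123 + 22/1216)² = (-123 + 22*(1/1216))² = (-123 + 11/608)² = (-74773/608)² = 5591001529/369664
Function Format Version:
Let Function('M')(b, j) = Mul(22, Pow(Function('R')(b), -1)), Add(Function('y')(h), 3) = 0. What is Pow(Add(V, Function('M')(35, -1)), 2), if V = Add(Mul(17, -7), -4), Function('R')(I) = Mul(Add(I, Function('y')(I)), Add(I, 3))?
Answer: Rational(5591001529, 369664) ≈ 15125.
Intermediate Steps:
Function('y')(h) = -3 (Function('y')(h) = Add(-3, 0) = -3)
Function('R')(I) = Mul(Add(-3, I), Add(3, I)) (Function('R')(I) = Mul(Add(I, -3), Add(I, 3)) = Mul(Add(-3, I), Add(3, I)))
V = -123 (V = Add(-119, -4) = -123)
Function('M')(b, j) = Mul(22, Pow(Add(-9, Pow(b, 2)), -1))
Pow(Add(V, Function('M')(35, -1)), 2) = Pow(Add(-123, Mul(22, Pow(Add(-9, Pow(35, 2)), -1))), 2) = Pow(Add(-123, Mul(22, Pow(Add(-9, 1225), -1))), 2) = Pow(Add(-123, Mul(22, Pow(1216, -1))), 2) = Pow(Add(-123, Mul(22, Rational(1, 1216))), 2) = Pow(Add(-123, Rational(11, 608)), 2) = Pow(Rational(-74773, 608), 2) = Rational(5591001529, 369664)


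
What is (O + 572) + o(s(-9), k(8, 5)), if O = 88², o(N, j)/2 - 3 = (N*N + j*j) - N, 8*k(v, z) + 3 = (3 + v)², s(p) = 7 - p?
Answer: 73897/8 ≈ 9237.1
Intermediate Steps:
k(v, z) = -3/8 + (3 + v)²/8
o(N, j) = 6 - 2*N + 2*N² + 2*j² (o(N, j) = 6 + 2*((N*N + j*j) - N) = 6 + 2*((N² + j²) - N) = 6 + 2*(N² + j² - N) = 6 + (-2*N + 2*N² + 2*j²) = 6 - 2*N + 2*N² + 2*j²)
O = 7744
(O + 572) + o(s(-9), k(8, 5)) = (7744 + 572) + (6 - 2*(7 - 1*(-9)) + 2*(7 - 1*(-9))² + 2*(-3/8 + (3 + 8)²/8)²) = 8316 + (6 - 2*(7 + 9) + 2*(7 + 9)² + 2*(-3/8 + (⅛)*11²)²) = 8316 + (6 - 2*16 + 2*16² + 2*(-3/8 + (⅛)*121)²) = 8316 + (6 - 32 + 2*256 + 2*(-3/8 + 121/8)²) = 8316 + (6 - 32 + 512 + 2*(59/4)²) = 8316 + (6 - 32 + 512 + 2*(3481/16)) = 8316 + (6 - 32 + 512 + 3481/8) = 8316 + 7369/8 = 73897/8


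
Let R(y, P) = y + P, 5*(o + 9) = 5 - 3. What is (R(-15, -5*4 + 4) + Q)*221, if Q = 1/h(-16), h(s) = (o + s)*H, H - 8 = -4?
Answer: -3371797/492 ≈ -6853.2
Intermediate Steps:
H = 4 (H = 8 - 4 = 4)
o = -43/5 (o = -9 + (5 - 3)/5 = -9 + (⅕)*2 = -9 + ⅖ = -43/5 ≈ -8.6000)
h(s) = -172/5 + 4*s (h(s) = (-43/5 + s)*4 = -172/5 + 4*s)
R(y, P) = P + y
Q = -5/492 (Q = 1/(-172/5 + 4*(-16)) = 1/(-172/5 - 64) = 1/(-492/5) = -5/492 ≈ -0.010163)
(R(-15, -5*4 + 4) + Q)*221 = (((-5*4 + 4) - 15) - 5/492)*221 = (((-20 + 4) - 15) - 5/492)*221 = ((-16 - 15) - 5/492)*221 = (-31 - 5/492)*221 = -15257/492*221 = -3371797/492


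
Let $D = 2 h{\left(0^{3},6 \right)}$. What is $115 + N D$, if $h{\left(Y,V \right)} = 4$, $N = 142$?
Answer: $1251$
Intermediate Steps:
$D = 8$ ($D = 2 \cdot 4 = 8$)
$115 + N D = 115 + 142 \cdot 8 = 115 + 1136 = 1251$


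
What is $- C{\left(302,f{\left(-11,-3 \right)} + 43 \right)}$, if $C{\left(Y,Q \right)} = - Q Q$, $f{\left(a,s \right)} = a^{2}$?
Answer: $26896$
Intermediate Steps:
$C{\left(Y,Q \right)} = - Q^{2}$
$- C{\left(302,f{\left(-11,-3 \right)} + 43 \right)} = - \left(-1\right) \left(\left(-11\right)^{2} + 43\right)^{2} = - \left(-1\right) \left(121 + 43\right)^{2} = - \left(-1\right) 164^{2} = - \left(-1\right) 26896 = \left(-1\right) \left(-26896\right) = 26896$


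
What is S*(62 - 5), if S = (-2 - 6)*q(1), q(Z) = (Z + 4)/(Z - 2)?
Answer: 2280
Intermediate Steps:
q(Z) = (4 + Z)/(-2 + Z)
S = 40 (S = (-2 - 6)*((4 + 1)/(-2 + 1)) = -8*5/(-1) = -(-8)*5 = -8*(-5) = 40)
S*(62 - 5) = 40*(62 - 5) = 40*57 = 2280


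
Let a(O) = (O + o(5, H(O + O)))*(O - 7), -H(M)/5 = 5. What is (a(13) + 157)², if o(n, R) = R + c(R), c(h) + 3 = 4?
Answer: 8281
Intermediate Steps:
c(h) = 1 (c(h) = -3 + 4 = 1)
H(M) = -25 (H(M) = -5*5 = -25)
o(n, R) = 1 + R (o(n, R) = R + 1 = 1 + R)
a(O) = (-24 + O)*(-7 + O) (a(O) = (O + (1 - 25))*(O - 7) = (O - 24)*(-7 + O) = (-24 + O)*(-7 + O))
(a(13) + 157)² = ((168 + 13² - 31*13) + 157)² = ((168 + 169 - 403) + 157)² = (-66 + 157)² = 91² = 8281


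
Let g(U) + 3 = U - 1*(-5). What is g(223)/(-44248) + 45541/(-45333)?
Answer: -2025298093/2005894584 ≈ -1.0097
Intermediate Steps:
g(U) = 2 + U (g(U) = -3 + (U - 1*(-5)) = -3 + (U + 5) = -3 + (5 + U) = 2 + U)
g(223)/(-44248) + 45541/(-45333) = (2 + 223)/(-44248) + 45541/(-45333) = 225*(-1/44248) + 45541*(-1/45333) = -225/44248 - 45541/45333 = -2025298093/2005894584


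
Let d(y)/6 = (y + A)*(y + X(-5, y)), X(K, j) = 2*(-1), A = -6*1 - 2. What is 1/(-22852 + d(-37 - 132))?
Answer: 1/158750 ≈ 6.2992e-6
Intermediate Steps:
A = -8 (A = -6 - 2 = -8)
X(K, j) = -2
d(y) = 6*(-8 + y)*(-2 + y) (d(y) = 6*((y - 8)*(y - 2)) = 6*((-8 + y)*(-2 + y)) = 6*(-8 + y)*(-2 + y))
1/(-22852 + d(-37 - 132)) = 1/(-22852 + (96 - 60*(-37 - 132) + 6*(-37 - 132)**2)) = 1/(-22852 + (96 - 60*(-169) + 6*(-169)**2)) = 1/(-22852 + (96 + 10140 + 6*28561)) = 1/(-22852 + (96 + 10140 + 171366)) = 1/(-22852 + 181602) = 1/158750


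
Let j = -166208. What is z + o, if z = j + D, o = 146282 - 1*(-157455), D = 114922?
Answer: 252451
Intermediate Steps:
o = 303737 (o = 146282 + 157455 = 303737)
z = -51286 (z = -166208 + 114922 = -51286)
z + o = -51286 + 303737 = 252451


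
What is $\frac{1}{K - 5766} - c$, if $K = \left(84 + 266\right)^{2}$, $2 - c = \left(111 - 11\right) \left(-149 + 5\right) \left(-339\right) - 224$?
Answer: $\frac{569822312517}{116734} \approx 4.8814 \cdot 10^{6}$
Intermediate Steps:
$c = -4881374$ ($c = 2 - \left(\left(111 - 11\right) \left(-149 + 5\right) \left(-339\right) - 224\right) = 2 - \left(100 \left(-144\right) \left(-339\right) - 224\right) = 2 - \left(\left(-14400\right) \left(-339\right) - 224\right) = 2 - \left(4881600 - 224\right) = 2 - 4881376 = -4881374$)
$K = 122500$ ($K = 350^{2} = 122500$)
$\frac{1}{K - 5766} - c = \frac{1}{122500 - 5766} - -4881374 = \frac{1}{122500 - 5766} + 4881374 = \frac{1}{116734} + 4881374 = \frac{569822312517}{116734}$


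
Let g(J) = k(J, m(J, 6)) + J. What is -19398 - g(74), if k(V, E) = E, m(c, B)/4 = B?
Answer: -19496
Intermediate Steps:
m(c, B) = 4*B
g(J) = 24 + J (g(J) = 4*6 + J = 24 + J)
-19398 - g(74) = -19398 - (24 + 74) = -19398 - 1*98 = -19398 - 98 = -19496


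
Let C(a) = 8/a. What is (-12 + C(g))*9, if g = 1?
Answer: -36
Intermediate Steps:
(-12 + C(g))*9 = (-12 + 8/1)*9 = (-12 + 8*1)*9 = (-12 + 8)*9 = -4*9 = -36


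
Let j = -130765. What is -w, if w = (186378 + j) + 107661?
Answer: -163274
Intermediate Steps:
w = 163274 (w = (186378 - 130765) + 107661 = 55613 + 107661 = 163274)
-w = -1*163274 = -163274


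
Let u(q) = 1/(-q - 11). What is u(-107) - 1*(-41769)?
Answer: 4009825/96 ≈ 41769.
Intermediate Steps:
u(q) = 1/(-11 - q)
u(-107) - 1*(-41769) = -1/(11 - 107) - 1*(-41769) = -1/(-96) + 41769 = -1*(-1/96) + 41769 = 1/96 + 41769 = 4009825/96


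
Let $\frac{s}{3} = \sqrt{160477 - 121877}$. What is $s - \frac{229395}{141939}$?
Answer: $- \frac{76465}{47313} + 30 \sqrt{386} \approx 587.79$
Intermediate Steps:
$s = 30 \sqrt{386}$ ($s = 3 \sqrt{160477 - 121877} = 3 \sqrt{38600} = 3 \cdot 10 \sqrt{386} = 30 \sqrt{386} \approx 589.41$)
$s - \frac{229395}{141939} = 30 \sqrt{386} - \frac{229395}{141939} = 30 \sqrt{386} - \frac{76465}{47313} = - \frac{76465}{47313} + 30 \sqrt{386}$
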